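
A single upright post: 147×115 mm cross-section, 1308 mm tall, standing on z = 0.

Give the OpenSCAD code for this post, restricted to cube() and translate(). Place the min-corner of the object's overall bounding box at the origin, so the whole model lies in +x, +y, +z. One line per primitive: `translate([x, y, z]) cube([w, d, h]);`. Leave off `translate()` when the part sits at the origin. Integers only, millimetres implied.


cube([147, 115, 1308]);


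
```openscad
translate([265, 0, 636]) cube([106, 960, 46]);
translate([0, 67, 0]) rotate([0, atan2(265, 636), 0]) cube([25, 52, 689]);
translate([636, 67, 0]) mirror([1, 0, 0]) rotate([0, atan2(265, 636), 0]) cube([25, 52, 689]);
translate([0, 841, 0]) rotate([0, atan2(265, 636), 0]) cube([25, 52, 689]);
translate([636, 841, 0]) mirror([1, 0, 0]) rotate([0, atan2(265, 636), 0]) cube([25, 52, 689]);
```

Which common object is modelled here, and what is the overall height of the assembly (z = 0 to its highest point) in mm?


A sawhorse. The overall height is 682 mm.

A beam across two mirrored pairs of raked legs — a sawhorse. The beam's underside is at z = 636 (matching the legs' vertical rise in atan2(265, 636)) and the beam is 46 mm tall, so its top is at 636 + 46 = 682 mm. The raked legs top out at the beam's underside, so that is the highest point.


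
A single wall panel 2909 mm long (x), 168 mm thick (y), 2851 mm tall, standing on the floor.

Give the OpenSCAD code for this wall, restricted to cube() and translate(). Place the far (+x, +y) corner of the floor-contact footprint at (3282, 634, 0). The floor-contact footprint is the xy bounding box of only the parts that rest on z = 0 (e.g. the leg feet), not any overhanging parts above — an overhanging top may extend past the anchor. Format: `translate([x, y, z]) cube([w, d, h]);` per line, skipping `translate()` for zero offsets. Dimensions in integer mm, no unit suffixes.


translate([373, 466, 0]) cube([2909, 168, 2851]);


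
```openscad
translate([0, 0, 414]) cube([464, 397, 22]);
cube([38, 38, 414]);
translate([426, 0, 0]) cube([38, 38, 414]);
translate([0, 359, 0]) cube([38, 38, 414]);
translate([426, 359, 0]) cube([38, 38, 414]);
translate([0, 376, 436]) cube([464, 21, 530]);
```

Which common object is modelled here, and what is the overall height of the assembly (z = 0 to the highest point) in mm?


A chair. The overall height is 966 mm.

A slab on four corner posts with a tall panel at the back — a chair. The seat slab sits at z = 414 with thickness 22, and the 530 mm backrest starts at the seat top, so the overall height is 414 + 22 + 530 = 966 mm.


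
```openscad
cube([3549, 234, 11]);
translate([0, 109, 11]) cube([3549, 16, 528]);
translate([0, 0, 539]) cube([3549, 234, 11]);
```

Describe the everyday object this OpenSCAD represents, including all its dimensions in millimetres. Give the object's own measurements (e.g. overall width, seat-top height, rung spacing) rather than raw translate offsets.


An I-beam lying along x, 3549 mm long. Overall section height 550 mm. Two flanges 234 mm wide (y) and 11 mm thick, one on the floor and one at the top; a web 16 mm thick runs between them, centred on the flange width.


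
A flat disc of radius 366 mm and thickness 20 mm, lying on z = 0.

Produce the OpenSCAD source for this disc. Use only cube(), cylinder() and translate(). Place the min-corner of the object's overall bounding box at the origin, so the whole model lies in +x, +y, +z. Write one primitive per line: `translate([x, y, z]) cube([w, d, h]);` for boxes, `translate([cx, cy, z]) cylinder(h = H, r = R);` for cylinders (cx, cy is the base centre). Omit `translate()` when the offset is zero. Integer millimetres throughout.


translate([366, 366, 0]) cylinder(h = 20, r = 366);


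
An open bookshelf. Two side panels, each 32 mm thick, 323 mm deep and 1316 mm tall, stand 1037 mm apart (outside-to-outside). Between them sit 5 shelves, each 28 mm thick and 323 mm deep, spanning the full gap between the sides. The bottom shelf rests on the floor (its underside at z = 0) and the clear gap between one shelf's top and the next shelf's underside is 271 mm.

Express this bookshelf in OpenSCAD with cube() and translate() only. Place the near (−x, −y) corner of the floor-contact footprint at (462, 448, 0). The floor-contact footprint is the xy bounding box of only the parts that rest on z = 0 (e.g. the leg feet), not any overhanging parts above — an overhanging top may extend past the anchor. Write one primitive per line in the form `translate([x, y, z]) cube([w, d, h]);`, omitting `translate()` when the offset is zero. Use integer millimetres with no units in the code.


translate([462, 448, 0]) cube([32, 323, 1316]);
translate([1467, 448, 0]) cube([32, 323, 1316]);
translate([494, 448, 0]) cube([973, 323, 28]);
translate([494, 448, 299]) cube([973, 323, 28]);
translate([494, 448, 598]) cube([973, 323, 28]);
translate([494, 448, 897]) cube([973, 323, 28]);
translate([494, 448, 1196]) cube([973, 323, 28]);


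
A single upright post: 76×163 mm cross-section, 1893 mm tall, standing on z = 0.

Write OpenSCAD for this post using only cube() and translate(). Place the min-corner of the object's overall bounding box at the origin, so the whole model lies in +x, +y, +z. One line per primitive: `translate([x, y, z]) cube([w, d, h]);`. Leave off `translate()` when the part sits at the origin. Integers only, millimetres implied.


cube([76, 163, 1893]);


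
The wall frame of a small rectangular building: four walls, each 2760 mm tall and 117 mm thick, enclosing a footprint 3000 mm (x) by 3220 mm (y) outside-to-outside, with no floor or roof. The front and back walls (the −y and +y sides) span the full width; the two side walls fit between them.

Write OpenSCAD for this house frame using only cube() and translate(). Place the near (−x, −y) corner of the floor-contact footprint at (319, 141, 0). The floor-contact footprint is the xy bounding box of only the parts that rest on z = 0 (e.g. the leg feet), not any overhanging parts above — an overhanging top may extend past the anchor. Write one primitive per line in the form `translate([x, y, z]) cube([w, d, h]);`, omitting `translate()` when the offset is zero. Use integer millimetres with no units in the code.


translate([319, 141, 0]) cube([3000, 117, 2760]);
translate([319, 3244, 0]) cube([3000, 117, 2760]);
translate([319, 258, 0]) cube([117, 2986, 2760]);
translate([3202, 258, 0]) cube([117, 2986, 2760]);


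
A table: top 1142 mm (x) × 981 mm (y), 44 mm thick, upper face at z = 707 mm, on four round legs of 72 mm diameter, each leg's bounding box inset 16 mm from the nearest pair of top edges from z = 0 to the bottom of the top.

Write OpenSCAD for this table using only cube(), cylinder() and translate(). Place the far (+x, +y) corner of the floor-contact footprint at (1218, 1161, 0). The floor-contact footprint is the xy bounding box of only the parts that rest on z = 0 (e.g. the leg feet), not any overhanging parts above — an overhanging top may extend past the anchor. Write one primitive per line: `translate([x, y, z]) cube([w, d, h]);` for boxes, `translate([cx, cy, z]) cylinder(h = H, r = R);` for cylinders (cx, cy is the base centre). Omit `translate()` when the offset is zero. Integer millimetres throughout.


translate([92, 196, 663]) cube([1142, 981, 44]);
translate([144, 248, 0]) cylinder(h = 663, r = 36);
translate([1182, 248, 0]) cylinder(h = 663, r = 36);
translate([144, 1125, 0]) cylinder(h = 663, r = 36);
translate([1182, 1125, 0]) cylinder(h = 663, r = 36);


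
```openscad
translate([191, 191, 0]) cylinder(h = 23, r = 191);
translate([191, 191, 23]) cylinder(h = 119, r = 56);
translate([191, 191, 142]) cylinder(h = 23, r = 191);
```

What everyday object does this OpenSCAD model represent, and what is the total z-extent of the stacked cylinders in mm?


A spool. The overall height is 165 mm.

Three coaxial cylinders, large–small–large — a spool. Two 23 mm flanges and a 119 mm core give 23 + 119 + 23 = 165 mm.


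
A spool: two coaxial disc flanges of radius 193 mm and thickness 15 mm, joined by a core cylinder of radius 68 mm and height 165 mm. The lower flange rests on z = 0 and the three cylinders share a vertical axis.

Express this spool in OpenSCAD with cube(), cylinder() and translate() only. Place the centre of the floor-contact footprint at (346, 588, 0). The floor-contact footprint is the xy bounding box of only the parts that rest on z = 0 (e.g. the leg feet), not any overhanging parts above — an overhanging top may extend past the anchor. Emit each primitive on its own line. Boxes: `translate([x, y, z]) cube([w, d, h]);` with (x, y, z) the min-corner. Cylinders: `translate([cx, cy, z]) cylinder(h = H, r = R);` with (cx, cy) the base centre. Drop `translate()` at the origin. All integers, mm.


translate([346, 588, 0]) cylinder(h = 15, r = 193);
translate([346, 588, 15]) cylinder(h = 165, r = 68);
translate([346, 588, 180]) cylinder(h = 15, r = 193);


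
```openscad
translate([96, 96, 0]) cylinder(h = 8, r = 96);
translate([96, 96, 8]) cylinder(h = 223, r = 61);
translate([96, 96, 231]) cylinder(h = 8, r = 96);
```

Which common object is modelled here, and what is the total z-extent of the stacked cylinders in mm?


A spool. The overall height is 239 mm.

Three coaxial cylinders, large–small–large — a spool. Two 8 mm flanges and a 223 mm core give 8 + 223 + 8 = 239 mm.


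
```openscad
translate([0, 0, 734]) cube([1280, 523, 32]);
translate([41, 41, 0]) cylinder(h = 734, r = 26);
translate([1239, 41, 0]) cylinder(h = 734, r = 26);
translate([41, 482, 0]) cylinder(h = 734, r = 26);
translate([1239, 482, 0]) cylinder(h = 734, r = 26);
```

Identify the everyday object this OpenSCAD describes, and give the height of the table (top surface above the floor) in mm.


A table. The table height is 766 mm.

A 1280×523×32 slab sits at z = 734 on four Ø52 mm round legs — a table. The top surface is at 734 + 32 = 766 mm.


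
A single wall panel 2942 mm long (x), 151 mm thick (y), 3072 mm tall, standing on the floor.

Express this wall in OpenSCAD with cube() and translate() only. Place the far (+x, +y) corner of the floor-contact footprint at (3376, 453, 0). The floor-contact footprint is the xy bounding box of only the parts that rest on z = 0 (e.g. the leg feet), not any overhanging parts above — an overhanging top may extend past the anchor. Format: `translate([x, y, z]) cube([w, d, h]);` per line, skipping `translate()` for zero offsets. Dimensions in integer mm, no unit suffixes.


translate([434, 302, 0]) cube([2942, 151, 3072]);


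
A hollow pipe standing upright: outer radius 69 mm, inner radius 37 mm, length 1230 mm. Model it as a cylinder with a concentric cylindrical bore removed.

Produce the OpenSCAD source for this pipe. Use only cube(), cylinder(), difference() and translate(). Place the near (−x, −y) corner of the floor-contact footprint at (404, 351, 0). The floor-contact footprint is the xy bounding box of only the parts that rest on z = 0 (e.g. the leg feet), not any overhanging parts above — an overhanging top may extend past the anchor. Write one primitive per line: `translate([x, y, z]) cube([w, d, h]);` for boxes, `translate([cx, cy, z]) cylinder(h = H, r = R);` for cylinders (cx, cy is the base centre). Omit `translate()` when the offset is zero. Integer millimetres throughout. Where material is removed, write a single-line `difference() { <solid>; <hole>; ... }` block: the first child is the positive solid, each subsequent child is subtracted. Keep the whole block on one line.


difference() { translate([473, 420, 0]) cylinder(h = 1230, r = 69); translate([473, 420, 0]) cylinder(h = 1230, r = 37); }


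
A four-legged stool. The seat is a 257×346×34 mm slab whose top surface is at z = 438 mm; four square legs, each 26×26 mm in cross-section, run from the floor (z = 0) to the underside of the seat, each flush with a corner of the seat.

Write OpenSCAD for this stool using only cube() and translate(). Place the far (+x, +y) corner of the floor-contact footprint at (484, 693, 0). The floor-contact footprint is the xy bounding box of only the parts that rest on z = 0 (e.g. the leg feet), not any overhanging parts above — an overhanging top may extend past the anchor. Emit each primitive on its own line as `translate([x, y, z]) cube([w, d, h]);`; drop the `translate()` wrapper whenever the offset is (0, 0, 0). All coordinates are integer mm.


// leg_h = 438 - 34 = 404
translate([227, 347, 404]) cube([257, 346, 34]);
translate([227, 347, 0]) cube([26, 26, 404]);
translate([458, 347, 0]) cube([26, 26, 404]);
translate([227, 667, 0]) cube([26, 26, 404]);
translate([458, 667, 0]) cube([26, 26, 404]);


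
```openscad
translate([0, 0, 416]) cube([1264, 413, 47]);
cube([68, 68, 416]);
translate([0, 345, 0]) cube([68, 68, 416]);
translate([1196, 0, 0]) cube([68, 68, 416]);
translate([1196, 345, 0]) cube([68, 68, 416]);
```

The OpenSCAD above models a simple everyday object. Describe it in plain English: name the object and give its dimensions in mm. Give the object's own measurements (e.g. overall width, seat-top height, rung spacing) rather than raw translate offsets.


A bench: a 1264×413 mm seat slab, 47 mm thick, top at z = 463 mm, on four 68×68 mm square legs flush with the seat corners and standing on z = 0.


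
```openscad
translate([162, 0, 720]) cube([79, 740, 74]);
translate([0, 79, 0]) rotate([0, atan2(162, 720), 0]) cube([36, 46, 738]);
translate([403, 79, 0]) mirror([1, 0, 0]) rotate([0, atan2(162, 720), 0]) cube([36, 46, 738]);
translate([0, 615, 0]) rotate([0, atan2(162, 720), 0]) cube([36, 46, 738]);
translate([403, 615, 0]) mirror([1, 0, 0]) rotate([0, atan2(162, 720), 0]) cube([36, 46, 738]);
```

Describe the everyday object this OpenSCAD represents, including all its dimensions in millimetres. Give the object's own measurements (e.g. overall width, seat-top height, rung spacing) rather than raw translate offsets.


A sawhorse. A 79×740×74 mm beam (x, y, z) sits on two A-frame leg pairs. Each pair is two raked legs of 36×46 mm section (46 mm along y) splaying symmetrically in x. Each leg rises 720 mm vertically over 162 mm of horizontal reach and is 738 mm long along its own axis. Every leg's outer bottom edge rests on the floor and its outer top edge meets a bottom edge of the beam — the left legs (tilting toward +x) meet the beam's −x bottom edge, the right legs (their mirror images, tilting toward −x) meet its +x bottom edge — so the leg tops tuck under the beam, the beam's underside is 720 mm above the floor, and the feet are 403 mm apart outside-to-outside with the beam centred between them. The two leg pairs are set in 79 mm from either end of the beam.


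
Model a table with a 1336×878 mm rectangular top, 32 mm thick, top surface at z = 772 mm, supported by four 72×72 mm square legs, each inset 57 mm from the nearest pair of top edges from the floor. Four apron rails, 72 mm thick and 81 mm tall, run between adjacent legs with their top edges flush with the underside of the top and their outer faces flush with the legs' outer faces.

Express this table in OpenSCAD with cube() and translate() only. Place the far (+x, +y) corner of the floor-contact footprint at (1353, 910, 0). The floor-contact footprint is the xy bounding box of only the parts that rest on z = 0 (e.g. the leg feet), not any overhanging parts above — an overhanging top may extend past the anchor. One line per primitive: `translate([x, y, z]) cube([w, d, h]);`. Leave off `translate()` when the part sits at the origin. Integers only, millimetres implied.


// leg_h = 772 - 32 = 740
// apron z = 740 - 81 = 659
translate([74, 89, 740]) cube([1336, 878, 32]);
translate([131, 146, 0]) cube([72, 72, 740]);
translate([1281, 146, 0]) cube([72, 72, 740]);
translate([131, 838, 0]) cube([72, 72, 740]);
translate([1281, 838, 0]) cube([72, 72, 740]);
translate([203, 146, 659]) cube([1078, 72, 81]);
translate([203, 838, 659]) cube([1078, 72, 81]);
translate([131, 218, 659]) cube([72, 620, 81]);
translate([1281, 218, 659]) cube([72, 620, 81]);


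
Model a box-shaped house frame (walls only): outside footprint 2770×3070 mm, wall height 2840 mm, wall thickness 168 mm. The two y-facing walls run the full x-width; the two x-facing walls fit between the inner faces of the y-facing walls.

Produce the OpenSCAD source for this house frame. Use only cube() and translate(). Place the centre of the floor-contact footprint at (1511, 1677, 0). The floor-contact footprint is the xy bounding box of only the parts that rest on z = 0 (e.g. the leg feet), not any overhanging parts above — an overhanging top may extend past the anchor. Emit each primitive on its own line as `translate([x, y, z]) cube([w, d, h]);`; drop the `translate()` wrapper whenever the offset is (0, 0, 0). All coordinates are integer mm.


translate([126, 142, 0]) cube([2770, 168, 2840]);
translate([126, 3044, 0]) cube([2770, 168, 2840]);
translate([126, 310, 0]) cube([168, 2734, 2840]);
translate([2728, 310, 0]) cube([168, 2734, 2840]);


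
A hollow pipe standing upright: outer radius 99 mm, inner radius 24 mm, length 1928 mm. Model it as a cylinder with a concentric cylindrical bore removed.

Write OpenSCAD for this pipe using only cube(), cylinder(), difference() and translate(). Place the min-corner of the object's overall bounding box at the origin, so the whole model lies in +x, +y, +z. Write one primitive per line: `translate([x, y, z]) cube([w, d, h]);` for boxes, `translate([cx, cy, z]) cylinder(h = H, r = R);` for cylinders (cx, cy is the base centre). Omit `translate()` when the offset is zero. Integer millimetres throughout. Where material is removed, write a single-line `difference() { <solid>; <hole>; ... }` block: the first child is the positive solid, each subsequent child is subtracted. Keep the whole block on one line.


difference() { translate([99, 99, 0]) cylinder(h = 1928, r = 99); translate([99, 99, 0]) cylinder(h = 1928, r = 24); }


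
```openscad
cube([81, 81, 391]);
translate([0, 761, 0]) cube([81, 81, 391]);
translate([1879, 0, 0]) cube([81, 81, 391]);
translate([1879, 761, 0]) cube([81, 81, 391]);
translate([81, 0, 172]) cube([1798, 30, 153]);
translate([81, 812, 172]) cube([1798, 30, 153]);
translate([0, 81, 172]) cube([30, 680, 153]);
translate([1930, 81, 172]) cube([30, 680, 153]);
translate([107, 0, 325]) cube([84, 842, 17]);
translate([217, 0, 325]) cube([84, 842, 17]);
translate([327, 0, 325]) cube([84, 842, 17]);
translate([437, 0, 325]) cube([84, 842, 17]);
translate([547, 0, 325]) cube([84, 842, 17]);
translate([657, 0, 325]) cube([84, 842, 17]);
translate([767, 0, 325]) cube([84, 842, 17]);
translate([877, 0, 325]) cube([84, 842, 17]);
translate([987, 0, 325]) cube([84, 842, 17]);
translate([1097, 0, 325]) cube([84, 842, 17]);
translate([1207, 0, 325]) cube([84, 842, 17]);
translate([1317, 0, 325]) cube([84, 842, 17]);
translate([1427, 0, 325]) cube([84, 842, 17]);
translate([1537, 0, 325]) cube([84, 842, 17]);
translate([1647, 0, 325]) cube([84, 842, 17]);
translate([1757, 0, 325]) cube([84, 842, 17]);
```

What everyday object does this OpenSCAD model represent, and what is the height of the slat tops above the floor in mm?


A bed frame. The slat-top height is 342 mm.

Four posts, four rails, and a row of slats — a bed frame. Slats sit on the rails at z = 172 + 153 = 325; with slat thickness 17, the top is 342 mm.


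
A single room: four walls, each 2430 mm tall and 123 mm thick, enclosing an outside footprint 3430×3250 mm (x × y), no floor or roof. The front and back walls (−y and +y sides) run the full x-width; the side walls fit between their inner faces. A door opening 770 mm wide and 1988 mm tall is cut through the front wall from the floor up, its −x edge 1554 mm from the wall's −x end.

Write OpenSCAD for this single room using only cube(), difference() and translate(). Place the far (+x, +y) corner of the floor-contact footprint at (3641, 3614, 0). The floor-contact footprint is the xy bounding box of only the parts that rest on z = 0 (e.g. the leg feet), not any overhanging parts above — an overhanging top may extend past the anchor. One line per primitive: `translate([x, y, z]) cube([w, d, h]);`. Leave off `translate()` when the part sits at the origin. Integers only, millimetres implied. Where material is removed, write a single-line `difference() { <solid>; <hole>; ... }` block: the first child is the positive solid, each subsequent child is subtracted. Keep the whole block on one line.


difference() { translate([211, 364, 0]) cube([3430, 123, 2430]); translate([1765, 364, 0]) cube([770, 123, 1988]); }
translate([211, 3491, 0]) cube([3430, 123, 2430]);
translate([211, 487, 0]) cube([123, 3004, 2430]);
translate([3518, 487, 0]) cube([123, 3004, 2430]);


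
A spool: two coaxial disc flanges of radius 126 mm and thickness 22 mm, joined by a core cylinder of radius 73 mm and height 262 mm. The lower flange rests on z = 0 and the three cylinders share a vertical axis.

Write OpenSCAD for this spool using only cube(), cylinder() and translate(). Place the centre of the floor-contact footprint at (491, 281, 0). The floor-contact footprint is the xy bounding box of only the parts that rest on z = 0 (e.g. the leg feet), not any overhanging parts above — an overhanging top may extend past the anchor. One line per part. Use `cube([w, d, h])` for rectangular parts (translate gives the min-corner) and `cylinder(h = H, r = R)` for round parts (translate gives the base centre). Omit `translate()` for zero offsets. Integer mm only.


translate([491, 281, 0]) cylinder(h = 22, r = 126);
translate([491, 281, 22]) cylinder(h = 262, r = 73);
translate([491, 281, 284]) cylinder(h = 22, r = 126);


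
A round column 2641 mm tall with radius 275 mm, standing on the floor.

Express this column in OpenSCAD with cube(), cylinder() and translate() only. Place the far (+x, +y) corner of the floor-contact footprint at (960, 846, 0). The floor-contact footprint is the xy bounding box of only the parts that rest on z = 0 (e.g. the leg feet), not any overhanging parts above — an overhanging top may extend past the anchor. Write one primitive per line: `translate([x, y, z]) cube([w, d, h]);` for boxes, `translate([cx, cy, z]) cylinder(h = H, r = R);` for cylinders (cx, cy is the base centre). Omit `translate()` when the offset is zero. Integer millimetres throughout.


translate([685, 571, 0]) cylinder(h = 2641, r = 275);


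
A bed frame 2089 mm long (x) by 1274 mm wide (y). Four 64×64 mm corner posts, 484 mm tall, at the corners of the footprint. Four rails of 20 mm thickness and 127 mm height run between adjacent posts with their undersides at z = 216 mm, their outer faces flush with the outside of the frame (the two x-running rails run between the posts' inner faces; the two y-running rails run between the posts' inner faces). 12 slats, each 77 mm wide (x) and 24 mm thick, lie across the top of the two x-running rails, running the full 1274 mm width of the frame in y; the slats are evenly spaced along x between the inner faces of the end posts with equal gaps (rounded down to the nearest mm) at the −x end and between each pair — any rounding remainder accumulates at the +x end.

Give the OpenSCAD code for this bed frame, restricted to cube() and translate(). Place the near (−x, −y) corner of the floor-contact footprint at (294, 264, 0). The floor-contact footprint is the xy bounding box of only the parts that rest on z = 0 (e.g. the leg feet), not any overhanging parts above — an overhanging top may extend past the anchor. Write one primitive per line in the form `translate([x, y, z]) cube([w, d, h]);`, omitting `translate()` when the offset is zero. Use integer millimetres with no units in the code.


translate([294, 264, 0]) cube([64, 64, 484]);
translate([294, 1474, 0]) cube([64, 64, 484]);
translate([2319, 264, 0]) cube([64, 64, 484]);
translate([2319, 1474, 0]) cube([64, 64, 484]);
translate([358, 264, 216]) cube([1961, 20, 127]);
translate([358, 1518, 216]) cube([1961, 20, 127]);
translate([294, 328, 216]) cube([20, 1146, 127]);
translate([2363, 328, 216]) cube([20, 1146, 127]);
translate([437, 264, 343]) cube([77, 1274, 24]);
translate([593, 264, 343]) cube([77, 1274, 24]);
translate([749, 264, 343]) cube([77, 1274, 24]);
translate([905, 264, 343]) cube([77, 1274, 24]);
translate([1061, 264, 343]) cube([77, 1274, 24]);
translate([1217, 264, 343]) cube([77, 1274, 24]);
translate([1373, 264, 343]) cube([77, 1274, 24]);
translate([1529, 264, 343]) cube([77, 1274, 24]);
translate([1685, 264, 343]) cube([77, 1274, 24]);
translate([1841, 264, 343]) cube([77, 1274, 24]);
translate([1997, 264, 343]) cube([77, 1274, 24]);
translate([2153, 264, 343]) cube([77, 1274, 24]);


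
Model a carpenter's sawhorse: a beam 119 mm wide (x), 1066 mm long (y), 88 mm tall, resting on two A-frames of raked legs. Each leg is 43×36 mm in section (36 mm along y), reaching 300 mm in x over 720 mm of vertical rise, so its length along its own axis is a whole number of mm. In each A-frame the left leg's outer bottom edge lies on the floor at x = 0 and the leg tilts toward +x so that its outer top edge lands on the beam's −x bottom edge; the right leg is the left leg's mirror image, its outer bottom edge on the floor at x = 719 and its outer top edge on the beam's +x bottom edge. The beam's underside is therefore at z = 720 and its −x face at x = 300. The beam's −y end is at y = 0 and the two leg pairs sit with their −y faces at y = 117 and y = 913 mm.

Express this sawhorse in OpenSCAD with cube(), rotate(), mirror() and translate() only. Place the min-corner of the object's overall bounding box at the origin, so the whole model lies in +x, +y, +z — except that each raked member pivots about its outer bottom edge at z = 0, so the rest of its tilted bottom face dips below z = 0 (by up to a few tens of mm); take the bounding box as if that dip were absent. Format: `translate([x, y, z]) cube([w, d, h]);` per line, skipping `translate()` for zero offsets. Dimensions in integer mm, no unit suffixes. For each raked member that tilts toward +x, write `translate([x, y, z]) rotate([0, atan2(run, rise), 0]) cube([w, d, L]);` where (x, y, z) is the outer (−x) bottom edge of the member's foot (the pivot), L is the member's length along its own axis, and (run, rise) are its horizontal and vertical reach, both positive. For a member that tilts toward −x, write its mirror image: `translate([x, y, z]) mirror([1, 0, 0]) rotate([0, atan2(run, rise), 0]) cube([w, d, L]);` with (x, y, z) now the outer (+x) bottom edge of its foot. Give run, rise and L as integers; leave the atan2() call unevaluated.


translate([300, 0, 720]) cube([119, 1066, 88]);
translate([0, 117, 0]) rotate([0, atan2(300, 720), 0]) cube([43, 36, 780]);
translate([719, 117, 0]) mirror([1, 0, 0]) rotate([0, atan2(300, 720), 0]) cube([43, 36, 780]);
translate([0, 913, 0]) rotate([0, atan2(300, 720), 0]) cube([43, 36, 780]);
translate([719, 913, 0]) mirror([1, 0, 0]) rotate([0, atan2(300, 720), 0]) cube([43, 36, 780]);


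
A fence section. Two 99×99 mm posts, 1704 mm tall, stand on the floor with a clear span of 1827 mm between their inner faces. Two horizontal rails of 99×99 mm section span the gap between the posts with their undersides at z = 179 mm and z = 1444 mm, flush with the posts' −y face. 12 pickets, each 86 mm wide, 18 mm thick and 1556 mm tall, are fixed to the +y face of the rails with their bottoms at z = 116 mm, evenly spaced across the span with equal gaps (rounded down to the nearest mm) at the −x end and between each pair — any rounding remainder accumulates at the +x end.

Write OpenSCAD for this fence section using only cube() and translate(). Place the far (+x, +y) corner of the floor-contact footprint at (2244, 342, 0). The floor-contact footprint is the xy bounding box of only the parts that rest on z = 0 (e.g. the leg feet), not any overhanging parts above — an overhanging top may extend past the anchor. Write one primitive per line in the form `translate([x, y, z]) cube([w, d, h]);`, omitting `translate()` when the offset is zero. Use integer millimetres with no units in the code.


translate([219, 243, 0]) cube([99, 99, 1704]);
translate([2145, 243, 0]) cube([99, 99, 1704]);
translate([318, 243, 179]) cube([1827, 99, 99]);
translate([318, 243, 1444]) cube([1827, 99, 99]);
translate([379, 342, 116]) cube([86, 18, 1556]);
translate([526, 342, 116]) cube([86, 18, 1556]);
translate([673, 342, 116]) cube([86, 18, 1556]);
translate([820, 342, 116]) cube([86, 18, 1556]);
translate([967, 342, 116]) cube([86, 18, 1556]);
translate([1114, 342, 116]) cube([86, 18, 1556]);
translate([1261, 342, 116]) cube([86, 18, 1556]);
translate([1408, 342, 116]) cube([86, 18, 1556]);
translate([1555, 342, 116]) cube([86, 18, 1556]);
translate([1702, 342, 116]) cube([86, 18, 1556]);
translate([1849, 342, 116]) cube([86, 18, 1556]);
translate([1996, 342, 116]) cube([86, 18, 1556]);


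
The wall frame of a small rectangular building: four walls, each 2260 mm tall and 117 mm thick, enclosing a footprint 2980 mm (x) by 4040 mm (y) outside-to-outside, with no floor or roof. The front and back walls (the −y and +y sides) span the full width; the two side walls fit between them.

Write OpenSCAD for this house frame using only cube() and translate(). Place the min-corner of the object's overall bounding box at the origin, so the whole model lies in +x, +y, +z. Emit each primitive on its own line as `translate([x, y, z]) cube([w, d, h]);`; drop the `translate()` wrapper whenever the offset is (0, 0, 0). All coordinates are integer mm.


cube([2980, 117, 2260]);
translate([0, 3923, 0]) cube([2980, 117, 2260]);
translate([0, 117, 0]) cube([117, 3806, 2260]);
translate([2863, 117, 0]) cube([117, 3806, 2260]);


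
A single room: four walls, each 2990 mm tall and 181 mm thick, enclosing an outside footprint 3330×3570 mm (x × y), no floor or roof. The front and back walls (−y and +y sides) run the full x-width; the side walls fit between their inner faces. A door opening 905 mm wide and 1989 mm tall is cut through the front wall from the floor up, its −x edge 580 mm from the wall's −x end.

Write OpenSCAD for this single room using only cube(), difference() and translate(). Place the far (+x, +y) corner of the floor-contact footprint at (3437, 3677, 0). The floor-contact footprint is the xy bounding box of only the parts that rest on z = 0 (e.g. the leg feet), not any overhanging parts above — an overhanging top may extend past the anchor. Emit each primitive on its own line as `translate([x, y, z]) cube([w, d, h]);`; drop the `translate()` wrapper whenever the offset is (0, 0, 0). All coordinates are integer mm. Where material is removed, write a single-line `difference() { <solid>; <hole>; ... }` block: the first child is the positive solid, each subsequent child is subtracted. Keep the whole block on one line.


difference() { translate([107, 107, 0]) cube([3330, 181, 2990]); translate([687, 107, 0]) cube([905, 181, 1989]); }
translate([107, 3496, 0]) cube([3330, 181, 2990]);
translate([107, 288, 0]) cube([181, 3208, 2990]);
translate([3256, 288, 0]) cube([181, 3208, 2990]);


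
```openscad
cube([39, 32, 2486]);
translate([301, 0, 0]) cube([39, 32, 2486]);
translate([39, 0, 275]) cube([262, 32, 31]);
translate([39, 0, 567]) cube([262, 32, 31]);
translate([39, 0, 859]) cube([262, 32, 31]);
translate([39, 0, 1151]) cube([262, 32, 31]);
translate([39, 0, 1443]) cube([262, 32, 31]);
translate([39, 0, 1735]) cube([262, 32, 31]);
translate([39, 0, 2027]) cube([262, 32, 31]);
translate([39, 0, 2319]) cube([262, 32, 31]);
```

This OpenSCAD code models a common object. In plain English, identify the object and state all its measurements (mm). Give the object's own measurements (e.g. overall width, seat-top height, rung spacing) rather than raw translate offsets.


A straight ladder. Two 39×32 mm vertical rails, 2486 mm tall, stand 340 mm apart (outside-to-outside) with their front faces coplanar on the −y side. 8 rungs, each 32 mm deep and 31 mm tall, span between the inner faces of the rails, front faces flush with the rails. The lowest rung's underside is at z = 275 mm and rungs are spaced 292 mm apart (underside to underside).


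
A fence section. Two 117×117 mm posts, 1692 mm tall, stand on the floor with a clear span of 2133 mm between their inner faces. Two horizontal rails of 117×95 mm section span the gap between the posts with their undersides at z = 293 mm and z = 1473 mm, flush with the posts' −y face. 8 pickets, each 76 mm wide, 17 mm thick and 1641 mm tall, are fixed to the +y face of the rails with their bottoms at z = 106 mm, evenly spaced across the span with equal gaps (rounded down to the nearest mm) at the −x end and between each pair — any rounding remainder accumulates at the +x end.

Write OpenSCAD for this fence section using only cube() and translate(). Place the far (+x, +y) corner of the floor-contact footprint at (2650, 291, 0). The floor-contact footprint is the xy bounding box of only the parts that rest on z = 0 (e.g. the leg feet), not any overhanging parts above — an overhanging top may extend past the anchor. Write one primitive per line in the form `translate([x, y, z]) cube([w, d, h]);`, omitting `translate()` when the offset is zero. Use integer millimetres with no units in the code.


translate([283, 174, 0]) cube([117, 117, 1692]);
translate([2533, 174, 0]) cube([117, 117, 1692]);
translate([400, 174, 293]) cube([2133, 117, 95]);
translate([400, 174, 1473]) cube([2133, 117, 95]);
translate([569, 291, 106]) cube([76, 17, 1641]);
translate([814, 291, 106]) cube([76, 17, 1641]);
translate([1059, 291, 106]) cube([76, 17, 1641]);
translate([1304, 291, 106]) cube([76, 17, 1641]);
translate([1549, 291, 106]) cube([76, 17, 1641]);
translate([1794, 291, 106]) cube([76, 17, 1641]);
translate([2039, 291, 106]) cube([76, 17, 1641]);
translate([2284, 291, 106]) cube([76, 17, 1641]);


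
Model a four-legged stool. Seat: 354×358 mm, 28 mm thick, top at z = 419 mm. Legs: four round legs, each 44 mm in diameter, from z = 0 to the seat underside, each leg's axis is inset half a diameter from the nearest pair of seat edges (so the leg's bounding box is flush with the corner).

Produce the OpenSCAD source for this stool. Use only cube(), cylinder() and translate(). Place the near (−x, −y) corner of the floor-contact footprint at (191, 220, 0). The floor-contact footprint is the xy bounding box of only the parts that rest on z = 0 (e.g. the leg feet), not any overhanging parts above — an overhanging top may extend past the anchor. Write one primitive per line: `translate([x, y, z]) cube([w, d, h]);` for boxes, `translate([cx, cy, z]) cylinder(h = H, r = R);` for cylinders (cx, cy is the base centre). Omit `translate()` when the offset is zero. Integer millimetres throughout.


// leg_h = 419 - 28 = 391
translate([191, 220, 391]) cube([354, 358, 28]);
translate([213, 242, 0]) cylinder(h = 391, r = 22);
translate([523, 242, 0]) cylinder(h = 391, r = 22);
translate([213, 556, 0]) cylinder(h = 391, r = 22);
translate([523, 556, 0]) cylinder(h = 391, r = 22);


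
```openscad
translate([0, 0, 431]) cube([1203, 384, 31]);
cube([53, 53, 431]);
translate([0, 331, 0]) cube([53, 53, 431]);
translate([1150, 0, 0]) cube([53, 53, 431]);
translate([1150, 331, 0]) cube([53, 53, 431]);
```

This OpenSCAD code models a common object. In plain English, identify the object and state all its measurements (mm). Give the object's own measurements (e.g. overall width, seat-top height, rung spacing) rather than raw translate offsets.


A long wooden bench with a 1203 mm (x) × 384 mm (y) seat, 31 mm thick, its top surface 462 mm above the floor. Four 53 mm square legs at the seat corners, flush with the edges, run from z = 0 to the seat underside.


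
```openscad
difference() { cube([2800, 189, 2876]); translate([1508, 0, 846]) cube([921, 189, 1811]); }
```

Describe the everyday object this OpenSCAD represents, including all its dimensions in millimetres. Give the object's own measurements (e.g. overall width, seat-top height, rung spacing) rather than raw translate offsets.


A wall 2800 mm long (x), 189 mm thick (y), 2876 mm tall, with a rectangular window opening cut through it. The opening is 921 mm wide and 1811 mm tall; its sill is at z = 846 mm and its near (−x) edge is 1508 mm from the wall's −x end. The opening passes through the full wall thickness.


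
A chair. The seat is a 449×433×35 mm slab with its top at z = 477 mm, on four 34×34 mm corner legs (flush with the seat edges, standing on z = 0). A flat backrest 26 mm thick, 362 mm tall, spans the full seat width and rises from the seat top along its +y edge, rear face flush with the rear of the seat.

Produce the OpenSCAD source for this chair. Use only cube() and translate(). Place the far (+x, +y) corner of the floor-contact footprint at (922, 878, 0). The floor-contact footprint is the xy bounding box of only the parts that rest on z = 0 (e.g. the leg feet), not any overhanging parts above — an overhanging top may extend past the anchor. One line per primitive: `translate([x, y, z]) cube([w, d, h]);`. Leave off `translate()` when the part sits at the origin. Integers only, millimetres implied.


translate([473, 445, 442]) cube([449, 433, 35]);
translate([473, 445, 0]) cube([34, 34, 442]);
translate([888, 445, 0]) cube([34, 34, 442]);
translate([473, 844, 0]) cube([34, 34, 442]);
translate([888, 844, 0]) cube([34, 34, 442]);
translate([473, 852, 477]) cube([449, 26, 362]);


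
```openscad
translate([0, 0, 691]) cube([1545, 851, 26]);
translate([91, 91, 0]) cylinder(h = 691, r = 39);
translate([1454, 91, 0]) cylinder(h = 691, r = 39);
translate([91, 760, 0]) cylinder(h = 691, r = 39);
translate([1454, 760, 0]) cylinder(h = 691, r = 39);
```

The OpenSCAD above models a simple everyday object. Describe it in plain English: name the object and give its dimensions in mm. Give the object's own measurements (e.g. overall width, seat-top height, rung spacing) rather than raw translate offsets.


A table: top 1545 mm (x) × 851 mm (y), 26 mm thick, upper face at z = 717 mm, on four round legs of 78 mm diameter, each leg's bounding box inset 52 mm from the nearest pair of top edges from z = 0 to the bottom of the top.


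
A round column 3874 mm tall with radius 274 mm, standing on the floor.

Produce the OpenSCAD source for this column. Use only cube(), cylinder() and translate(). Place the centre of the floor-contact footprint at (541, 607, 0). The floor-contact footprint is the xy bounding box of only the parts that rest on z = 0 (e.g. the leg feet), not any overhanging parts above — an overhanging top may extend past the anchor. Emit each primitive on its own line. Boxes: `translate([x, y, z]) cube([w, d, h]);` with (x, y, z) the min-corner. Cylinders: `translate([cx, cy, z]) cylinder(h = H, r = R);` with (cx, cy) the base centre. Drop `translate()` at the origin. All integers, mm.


translate([541, 607, 0]) cylinder(h = 3874, r = 274);


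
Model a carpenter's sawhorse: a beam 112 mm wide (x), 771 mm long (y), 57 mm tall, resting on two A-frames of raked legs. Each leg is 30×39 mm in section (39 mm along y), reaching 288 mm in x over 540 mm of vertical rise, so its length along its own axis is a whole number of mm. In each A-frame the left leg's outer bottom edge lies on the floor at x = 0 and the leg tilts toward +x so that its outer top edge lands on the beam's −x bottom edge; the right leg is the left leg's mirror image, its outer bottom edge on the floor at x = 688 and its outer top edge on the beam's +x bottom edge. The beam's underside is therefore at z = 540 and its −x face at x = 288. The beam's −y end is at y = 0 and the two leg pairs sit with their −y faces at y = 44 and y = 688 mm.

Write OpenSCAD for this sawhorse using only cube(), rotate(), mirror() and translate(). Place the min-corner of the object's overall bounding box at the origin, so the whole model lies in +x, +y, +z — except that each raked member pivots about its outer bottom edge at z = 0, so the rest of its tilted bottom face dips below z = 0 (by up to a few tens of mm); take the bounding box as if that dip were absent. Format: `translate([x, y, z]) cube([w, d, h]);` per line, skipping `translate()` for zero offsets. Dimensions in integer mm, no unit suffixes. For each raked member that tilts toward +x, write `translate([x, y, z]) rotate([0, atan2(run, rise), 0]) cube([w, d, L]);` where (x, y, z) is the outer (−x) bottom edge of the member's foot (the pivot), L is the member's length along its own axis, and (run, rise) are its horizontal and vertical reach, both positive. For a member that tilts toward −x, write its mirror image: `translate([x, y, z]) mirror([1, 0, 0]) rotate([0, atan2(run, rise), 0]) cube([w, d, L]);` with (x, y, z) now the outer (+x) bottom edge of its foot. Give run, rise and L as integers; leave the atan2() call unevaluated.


translate([288, 0, 540]) cube([112, 771, 57]);
translate([0, 44, 0]) rotate([0, atan2(288, 540), 0]) cube([30, 39, 612]);
translate([688, 44, 0]) mirror([1, 0, 0]) rotate([0, atan2(288, 540), 0]) cube([30, 39, 612]);
translate([0, 688, 0]) rotate([0, atan2(288, 540), 0]) cube([30, 39, 612]);
translate([688, 688, 0]) mirror([1, 0, 0]) rotate([0, atan2(288, 540), 0]) cube([30, 39, 612]);
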